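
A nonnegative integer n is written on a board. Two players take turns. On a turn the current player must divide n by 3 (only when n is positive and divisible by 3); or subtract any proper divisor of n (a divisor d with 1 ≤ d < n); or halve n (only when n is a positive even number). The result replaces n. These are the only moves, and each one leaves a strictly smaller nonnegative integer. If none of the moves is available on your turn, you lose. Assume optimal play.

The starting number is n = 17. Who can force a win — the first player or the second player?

The second player wins.

Build the W/L table. Terminal = L. A non-terminal position is W if it has a move to some L; otherwise it is L.
n=0: no move → L
n=1: no move → L
n=2: reaches L-position 1 → W
n=3: reaches L-position 1 → W
n=4: only reaches 2(W), 3(W), all W → L
n=5: reaches L-position 4 → W
n=6: reaches L-position 4 → W
n=7: only reaches 6(W), which is W → L
n=8: reaches L-position 4 → W
n=9: only reaches 3(W), 6(W), 8(W), all W → L
n=10: reaches L-position 9 → W
n=11: only reaches 10(W), which is W → L
n=12: reaches L-position 4 → W
n=13: only reaches 12(W), which is W → L
n=14: reaches L-position 7 → W
n=15: only reaches 5(W), 10(W), 12(W), 14(W), all W → L
n=16: reaches L-position 15 → W
n=17: only reaches 16(W), which is W → L
Every move from 17 reaches a W position, so the mover loses.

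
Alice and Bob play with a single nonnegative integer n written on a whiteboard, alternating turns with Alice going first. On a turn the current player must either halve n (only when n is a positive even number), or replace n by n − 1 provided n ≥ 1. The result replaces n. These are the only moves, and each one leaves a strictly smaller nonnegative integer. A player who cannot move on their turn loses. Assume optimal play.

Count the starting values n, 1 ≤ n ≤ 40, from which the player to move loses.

Classify positions by backward induction: terminal positions (no move available) are L. From any other position, the mover wins iff some move reaches an L.
n=0: no move → L
n=1: reaches L-position 0 → W
n=2: only reaches 1(W), which is W → L
n=3: reaches L-position 2 → W
n=4: reaches L-position 2 → W
n=5: only reaches 4(W), which is W → L
n=6: reaches L-position 5 → W
n=7: only reaches 6(W), which is W → L
n=8: reaches L-position 7 → W
n=9: only reaches 8(W), which is W → L
n=10: reaches L-position 5 → W
n=11: only reaches 10(W), which is W → L
n=12: reaches L-position 11 → W
n=13: only reaches 12(W), which is W → L
n=14: reaches L-position 7 → W
n=15: only reaches 14(W), which is W → L
n=16: reaches L-position 15 → W
n=17: only reaches 16(W), which is W → L
n=18: reaches L-position 9 → W
n=19: only reaches 18(W), which is W → L
n=20: reaches L-position 19 → W
n=21: only reaches 20(W), which is W → L
n=22: reaches L-position 11 → W
n=23: only reaches 22(W), which is W → L
n=24: reaches L-position 23 → W
n=25: only reaches 24(W), which is W → L
n=26: reaches L-position 13 → W
n=27: only reaches 26(W), which is W → L
n=28: reaches L-position 27 → W
n=29: only reaches 28(W), which is W → L
n=30: reaches L-position 15 → W
n=31: only reaches 30(W), which is W → L
n=32: reaches L-position 31 → W
n=33: only reaches 32(W), which is W → L
n=34: reaches L-position 17 → W
n=35: only reaches 34(W), which is W → L
n=36: reaches L-position 35 → W
n=37: only reaches 36(W), which is W → L
n=38: reaches L-position 19 → W
n=39: only reaches 38(W), which is W → L
n=40: reaches L-position 39 → W
L entries with 1 ≤ n ≤ 40 (n=0 is outside the asked range and is not counted): n = 2, 5, 7, 9, 11, 13, 15, 17, 19, 21, 23, 25, 27, 29, 31, 33, 35, 37, 39; that makes 19.

19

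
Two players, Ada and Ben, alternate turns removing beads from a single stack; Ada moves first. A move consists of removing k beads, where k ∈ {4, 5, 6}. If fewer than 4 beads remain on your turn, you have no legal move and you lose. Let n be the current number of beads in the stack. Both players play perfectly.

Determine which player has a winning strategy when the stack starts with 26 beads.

Use the standard recursion: the mover loses at a terminal position; elsewhere, the mover wins exactly when some move hands the opponent an L position.
n=0: no move → L
n=1: no move → L
n=2: no move → L
n=3: no move → L
n=4: →0(L), so W
n=5: →1(L), so W
n=6: →2(L), so W
n=7: →3(L), so W
n=8: →3(L), so W
n=9: →3(L), so W
n=10: →6(W), 5(W), 4(W) — all W, so L
n=11: →7(W), 6(W), 5(W) — all W, so L
n=12: →8(W), 7(W), 6(W) — all W, so L
n=13: →9(W), 8(W), 7(W) — all W, so L
n=14: →10(L), so W
n=15: →11(L), so W
n=16: →12(L), so W
n=17: →13(L), so W
n=18: →13(L), so W
n=19: →13(L), so W
n=20: →16(W), 15(W), 14(W) — all W, so L
n=21: →17(W), 16(W), 15(W) — all W, so L
n=22: →18(W), 17(W), 16(W) — all W, so L
n=23: →19(W), 18(W), 17(W) — all W, so L
n=24: →20(L), so W
n=25: →21(L), so W
n=26: →22(L), so W
From 26 Ada can remove 4, leaving 22, reaching an L position.

Ada wins.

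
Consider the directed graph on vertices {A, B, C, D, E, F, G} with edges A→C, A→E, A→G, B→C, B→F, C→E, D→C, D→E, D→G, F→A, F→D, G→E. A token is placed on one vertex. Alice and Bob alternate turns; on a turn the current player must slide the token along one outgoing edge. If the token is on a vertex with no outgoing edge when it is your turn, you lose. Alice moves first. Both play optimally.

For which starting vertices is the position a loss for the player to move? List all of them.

E, F

Positions with no move are L. A position that does have a move is losing for the player to move precisely when every available move leads to a winning position for the opponent. Fill in the labels:
Every edge goes from a vertex to one that appears earlier in the order E, G, C, A, D, F, B, so processing vertices in that order labels each vertex after all of its successors.
E: no outgoing edge → L
G: W (go to E, an L position)
C: W (go to E, an L position)
A: W (go to E, an L position)
D: W (go to E, an L position)
F: L (options D(W), A(W) are all W)
B: W (go to F, an L position)
Reading off the rows marked L gives the requested list; there are 2 such vertices.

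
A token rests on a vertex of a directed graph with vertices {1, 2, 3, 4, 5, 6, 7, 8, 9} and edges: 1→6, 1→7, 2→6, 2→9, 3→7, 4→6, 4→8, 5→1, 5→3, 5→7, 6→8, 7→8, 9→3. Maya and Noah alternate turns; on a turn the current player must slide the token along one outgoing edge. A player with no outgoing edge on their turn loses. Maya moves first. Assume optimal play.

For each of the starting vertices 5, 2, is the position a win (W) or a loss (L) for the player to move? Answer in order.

5: W, 2: L

Use the standard recursion: the mover loses at a terminal position; elsewhere, the mover wins exactly when some move hands the opponent an L position.
Every edge goes from a vertex to one that appears earlier in the order 8, 7, 3, 6, 4, 9, 1, 5, 2, so processing vertices in that order labels each vertex after all of its successors.
8: no outgoing edge → L
7: →8(L), so W
3: →7(W) only, which is W, so L
6: →8(L), so W
4: →8(L), so W
9: →3(L), so W
1: →6(W), 7(W) — all W, so L
5: →1(L), so W
2: →9(W), 6(W) — all W, so L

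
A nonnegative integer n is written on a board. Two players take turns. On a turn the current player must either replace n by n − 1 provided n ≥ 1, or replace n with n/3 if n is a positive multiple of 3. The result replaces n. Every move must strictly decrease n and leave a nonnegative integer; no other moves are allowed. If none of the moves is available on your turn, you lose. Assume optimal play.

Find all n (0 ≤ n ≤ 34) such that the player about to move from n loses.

Use the standard recursion: the mover loses at a terminal position; elsewhere, the mover wins exactly when some move hands the opponent an L position.
n=0: no move → L
n=1: →0(L), so W
n=2: →1(W) only, which is W, so L
n=3: →2(L), so W
n=4: →3(W) only, which is W, so L
n=5: →4(L), so W
n=6: →2(L), so W
n=7: →6(W) only, which is W, so L
n=8: →7(L), so W
n=9: →3(W), 8(W) — all W, so L
n=10: →9(L), so W
n=11: →10(W) only, which is W, so L
n=12: →4(L), so W
n=13: →12(W) only, which is W, so L
n=14: →13(L), so W
n=15: →5(W), 14(W) — all W, so L
n=16: →15(L), so W
n=17: →16(W) only, which is W, so L
n=18: →17(L), so W
n=19: →18(W) only, which is W, so L
n=20: →19(L), so W
n=21: →7(L), so W
n=22: →21(W) only, which is W, so L
n=23: →22(L), so W
n=24: →8(W), 23(W) — all W, so L
n=25: →24(L), so W
n=26: →25(W) only, which is W, so L
n=27: →9(L), so W
n=28: →27(W) only, which is W, so L
n=29: →28(L), so W
n=30: →10(W), 29(W) — all W, so L
n=31: →30(L), so W
n=32: →31(W) only, which is W, so L
n=33: →11(L), so W
n=34: →33(W) only, which is W, so L
Reading off the rows marked L gives the requested list; there are 17 such values of n.

0, 2, 4, 7, 9, 11, 13, 15, 17, 19, 22, 24, 26, 28, 30, 32, 34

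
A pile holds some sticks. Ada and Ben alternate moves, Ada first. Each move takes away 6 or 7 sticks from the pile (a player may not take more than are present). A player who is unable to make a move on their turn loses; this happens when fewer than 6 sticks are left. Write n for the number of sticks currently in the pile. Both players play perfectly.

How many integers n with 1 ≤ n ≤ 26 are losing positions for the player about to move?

Positions with no move are L. A position that does have a move is losing for the player to move precisely when every available move leads to a winning position for the opponent. Fill in the labels:
n=0: no move → L
n=1: no move → L
n=2: no move → L
n=3: no move → L
n=4: no move → L
n=5: no move → L
n=6: reaches L-position 0 → W
n=7: reaches L-position 1 → W
n=8: reaches L-position 2 → W
n=9: reaches L-position 3 → W
n=10: reaches L-position 4 → W
n=11: reaches L-position 5 → W
n=12: reaches L-position 5 → W
n=13: only reaches 7(W), 6(W), all W → L
n=14: only reaches 8(W), 7(W), all W → L
n=15: only reaches 9(W), 8(W), all W → L
n=16: only reaches 10(W), 9(W), all W → L
n=17: only reaches 11(W), 10(W), all W → L
n=18: only reaches 12(W), 11(W), all W → L
n=19: reaches L-position 13 → W
n=20: reaches L-position 14 → W
n=21: reaches L-position 15 → W
n=22: reaches L-position 16 → W
n=23: reaches L-position 17 → W
n=24: reaches L-position 18 → W
n=25: reaches L-position 18 → W
n=26: only reaches 20(W), 19(W), all W → L
L entries with 1 ≤ n ≤ 26 (n=0 is outside the asked range and is not counted): n = 1, 2, 3, 4, 5, 13, 14, 15, 16, 17, 18, 26; that makes 12.

12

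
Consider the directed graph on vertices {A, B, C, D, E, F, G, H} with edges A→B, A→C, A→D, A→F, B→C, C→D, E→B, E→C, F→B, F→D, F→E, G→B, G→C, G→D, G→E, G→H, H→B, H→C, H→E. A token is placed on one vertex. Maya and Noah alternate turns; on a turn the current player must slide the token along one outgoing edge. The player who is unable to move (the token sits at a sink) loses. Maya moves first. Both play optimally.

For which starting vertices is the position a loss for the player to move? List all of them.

Classify positions by backward induction: terminal positions (no move available) are L. From any other position, the mover wins iff some move reaches an L.
Every edge goes from a vertex to one that appears earlier in the order D, C, B, E, H, F, A, G, so processing vertices in that order labels each vertex after all of its successors.
D: no outgoing edge → L
C: reaches L-position D → W
B: only reaches C(W), which is W → L
E: reaches L-position B → W
H: reaches L-position B → W
F: reaches L-position B → W
A: reaches L-position B → W
G: reaches L-position B → W
Reading off the rows marked L gives the requested list; there are 2 such vertices.

B, D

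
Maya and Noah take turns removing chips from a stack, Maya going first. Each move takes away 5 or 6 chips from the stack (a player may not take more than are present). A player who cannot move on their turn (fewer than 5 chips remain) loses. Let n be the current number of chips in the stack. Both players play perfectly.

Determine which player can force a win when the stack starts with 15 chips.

Noah wins.

Classify positions by backward induction: terminal positions (no move available) are L. From any other position, the mover wins iff some move reaches an L.
n=0: no move → L
n=1: no move → L
n=2: no move → L
n=3: no move → L
n=4: no move → L
n=5: reaches L-position 0 → W
n=6: reaches L-position 1 → W
n=7: reaches L-position 2 → W
n=8: reaches L-position 3 → W
n=9: reaches L-position 4 → W
n=10: reaches L-position 4 → W
n=11: only reaches 6(W), 5(W), all W → L
n=12: only reaches 7(W), 6(W), all W → L
n=13: only reaches 8(W), 7(W), all W → L
n=14: only reaches 9(W), 8(W), all W → L
n=15: only reaches 10(W), 9(W), all W → L
Every move from 15 reaches a W position, so the mover loses.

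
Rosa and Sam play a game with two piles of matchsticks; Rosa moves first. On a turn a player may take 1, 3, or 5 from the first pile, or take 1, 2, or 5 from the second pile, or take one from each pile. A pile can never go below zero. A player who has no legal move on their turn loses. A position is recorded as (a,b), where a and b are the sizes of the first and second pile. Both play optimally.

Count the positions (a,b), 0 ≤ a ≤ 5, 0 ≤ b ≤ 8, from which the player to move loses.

14

Build the W/L table. Terminal = L. A non-terminal position is W if it has a move to some L; otherwise it is L.
Every move lowers a or b (never raises either), so fill the grid row by row in increasing a, and left to right within a row: each cell's successors are then already labelled.
      b=0  b=1  b=2  b=3  b=4  b=5  b=6  b=7  b=8
a=0:    L    W    W    L    W    W    L    W    W
a=1:    W    W    L    W    W    L    W    W    L
a=2:    L    W    W    W    L    W    W    L    W
a=3:    W    W    L    W    W    W    W    W    W
a=4:    L    W    W    W    L    W    W    L    W
a=5:    W    W    L    W    W    W    W    W    W
Cells with no legal move (terminal, hence L): (0,0).
The remaining L cells, each justified by listing all of its moves:
(0,3): L (options (0,2)(W), (0,1)(W) are all W)
(0,6): L (options (0,5)(W), (0,4)(W), (0,1)(W) are all W)
(1,2): L (options (0,2)(W), (1,1)(W), (1,0)(W), (0,1)(W) are all W)
(1,5): L (options (0,5)(W), (1,4)(W), (1,3)(W), (1,0)(W), (0,4)(W) are all W)
(1,8): L (options (0,8)(W), (1,7)(W), (1,6)(W), (1,3)(W), (0,7)(W) are all W)
(2,0): L (sole option (1,0)(W) is W)
(2,4): L (options (1,4)(W), (2,3)(W), (2,2)(W), (1,3)(W) are all W)
(2,7): L (options (1,7)(W), (2,6)(W), (2,5)(W), (2,2)(W), (1,6)(W) are all W)
(3,2): L (options (2,2)(W), (0,2)(W), (3,1)(W), (3,0)(W), (2,1)(W) are all W)
(4,0): L (options (3,0)(W), (1,0)(W) are all W)
(4,4): L (options (3,4)(W), (1,4)(W), (4,3)(W), (4,2)(W), (3,3)(W) are all W)
(4,7): L (options (3,7)(W), (1,7)(W), (4,6)(W), (4,5)(W), (4,2)(W), (3,6)(W) are all W)
(5,2): L (options (4,2)(W), (2,2)(W), (0,2)(W), (5,1)(W), (5,0)(W), (4,1)(W) are all W)
Every other cell has at least one move into one of the L cells above, so it is W.
L cells per row: a=0: 3, a=1: 3, a=2: 3, a=3: 1, a=4: 3, a=5: 1; total 14.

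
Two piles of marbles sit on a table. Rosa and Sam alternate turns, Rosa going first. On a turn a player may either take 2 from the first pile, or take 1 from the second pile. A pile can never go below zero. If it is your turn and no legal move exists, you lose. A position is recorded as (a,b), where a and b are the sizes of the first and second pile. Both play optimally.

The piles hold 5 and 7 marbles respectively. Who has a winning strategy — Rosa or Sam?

Work bottom-up. With no move the player to move loses. Otherwise the position is W if at least one move leads to an L position for the opponent, and L if every move leads to a W.
No move ever increases a pile, so every position that can arise here has a ≤ 5 and b ≤ 7; it is enough to label the cells with 0 ≤ a ≤ 5 and 0 ≤ b ≤ 7.
Every move lowers a or b (never raises either), so fill the grid row by row in increasing a, and left to right within a row: each cell's successors are then already labelled.
      b=0  b=1  b=2  b=3  b=4  b=5  b=6  b=7
a=0:    L    W    L    W    L    W    L    W
a=1:    L    W    L    W    L    W    L    W
a=2:    W    L    W    L    W    L    W    L
a=3:    W    L    W    L    W    L    W    L
a=4:    L    W    L    W    L    W    L    W
a=5:    L    W    L    W    L    W    L    W
Cells with no legal move (terminal, hence L): (0,0), (1,0).
The remaining L cells, each justified by listing all of its moves:
(0,2): →(0,1)(W) only, which is W, so L
(0,4): →(0,3)(W) only, which is W, so L
(0,6): →(0,5)(W) only, which is W, so L
(1,2): →(1,1)(W) only, which is W, so L
(1,4): →(1,3)(W) only, which is W, so L
(1,6): →(1,5)(W) only, which is W, so L
(2,1): →(0,1)(W), (2,0)(W) — all W, so L
(2,3): →(0,3)(W), (2,2)(W) — all W, so L
(2,5): →(0,5)(W), (2,4)(W) — all W, so L
(2,7): →(0,7)(W), (2,6)(W) — all W, so L
(3,1): →(1,1)(W), (3,0)(W) — all W, so L
(3,3): →(1,3)(W), (3,2)(W) — all W, so L
(3,5): →(1,5)(W), (3,4)(W) — all W, so L
(3,7): →(1,7)(W), (3,6)(W) — all W, so L
(4,0): →(2,0)(W) only, which is W, so L
(4,2): →(2,2)(W), (4,1)(W) — all W, so L
(4,4): →(2,4)(W), (4,3)(W) — all W, so L
(4,6): →(2,6)(W), (4,5)(W) — all W, so L
(5,0): →(3,0)(W) only, which is W, so L
(5,2): →(3,2)(W), (5,1)(W) — all W, so L
(5,4): →(3,4)(W), (5,3)(W) — all W, so L
(5,6): →(3,6)(W), (5,5)(W) — all W, so L
Every other cell has at least one move into one of the L cells above, so it is W.
From (5,7) Rosa can move to (3,7), reaching an L position.

Rosa wins.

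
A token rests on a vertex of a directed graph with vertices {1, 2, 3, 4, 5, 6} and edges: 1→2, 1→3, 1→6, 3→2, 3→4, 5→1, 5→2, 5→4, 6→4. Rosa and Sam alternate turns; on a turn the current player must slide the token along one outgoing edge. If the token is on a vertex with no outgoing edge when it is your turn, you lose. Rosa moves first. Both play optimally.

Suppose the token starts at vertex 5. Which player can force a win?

Work bottom-up. With no move the player to move loses. Otherwise the position is W if at least one move leads to an L position for the opponent, and L if every move leads to a W.
Every edge goes from a vertex to one that appears earlier in the order 4, 2, 3, 6, 1, 5, so processing vertices in that order labels each vertex after all of its successors.
4: no outgoing edge → L
2: no outgoing edge → L
3: W (go to 2, an L position)
6: W (go to 4, an L position)
1: W (go to 2, an L position)
5: W (go to 2, an L position)
From 5 Rosa can move to 2, reaching an L position.

Rosa wins.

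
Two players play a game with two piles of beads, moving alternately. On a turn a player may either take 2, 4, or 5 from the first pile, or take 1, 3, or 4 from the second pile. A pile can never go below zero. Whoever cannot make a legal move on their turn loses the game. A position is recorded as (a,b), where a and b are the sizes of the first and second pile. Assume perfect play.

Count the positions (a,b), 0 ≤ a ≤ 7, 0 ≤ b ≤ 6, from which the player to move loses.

15

Build the W/L table. Terminal = L. A non-terminal position is W if it has a move to some L; otherwise it is L.
Every move lowers a or b (never raises either), so fill the grid row by row in increasing a, and left to right within a row: each cell's successors are then already labelled.
      b=0  b=1  b=2  b=3  b=4  b=5  b=6
a=0:    L    W    L    W    W    W    W
a=1:    L    W    L    W    W    W    W
a=2:    W    L    W    L    W    W    W
a=3:    W    L    W    L    W    W    W
a=4:    W    W    W    W    L    W    L
a=5:    W    W    W    W    L    W    L
a=6:    W    W    W    W    W    L    W
a=7:    L    W    L    W    W    W    W
Cells with no legal move (terminal, hence L): (0,0), (1,0).
The remaining L cells, each justified by listing all of its moves:
(0,2): the only move is to (0,1)(W), a W ⇒ L
(1,2): the only move is to (1,1)(W), a W ⇒ L
(2,1): moves to (0,1)(W), (2,0)(W); every one is W ⇒ L
(2,3): moves to (0,3)(W), (2,2)(W), (2,0)(W); every one is W ⇒ L
(3,1): moves to (1,1)(W), (3,0)(W); every one is W ⇒ L
(3,3): moves to (1,3)(W), (3,2)(W), (3,0)(W); every one is W ⇒ L
(4,4): moves to (2,4)(W), (0,4)(W), (4,3)(W), (4,1)(W), (4,0)(W); every one is W ⇒ L
(4,6): moves to (2,6)(W), (0,6)(W), (4,5)(W), (4,3)(W), (4,2)(W); every one is W ⇒ L
(5,4): moves to (3,4)(W), (1,4)(W), (0,4)(W), (5,3)(W), (5,1)(W), (5,0)(W); every one is W ⇒ L
(5,6): moves to (3,6)(W), (1,6)(W), (0,6)(W), (5,5)(W), (5,3)(W), (5,2)(W); every one is W ⇒ L
(6,5): moves to (4,5)(W), (2,5)(W), (1,5)(W), (6,4)(W), (6,2)(W), (6,1)(W); every one is W ⇒ L
(7,0): moves to (5,0)(W), (3,0)(W), (2,0)(W); every one is W ⇒ L
(7,2): moves to (5,2)(W), (3,2)(W), (2,2)(W), (7,1)(W); every one is W ⇒ L
Every other cell has at least one move into one of the L cells above, so it is W.
L cells per row: a=0: 2, a=1: 2, a=2: 2, a=3: 2, a=4: 2, a=5: 2, a=6: 1, a=7: 2; total 15.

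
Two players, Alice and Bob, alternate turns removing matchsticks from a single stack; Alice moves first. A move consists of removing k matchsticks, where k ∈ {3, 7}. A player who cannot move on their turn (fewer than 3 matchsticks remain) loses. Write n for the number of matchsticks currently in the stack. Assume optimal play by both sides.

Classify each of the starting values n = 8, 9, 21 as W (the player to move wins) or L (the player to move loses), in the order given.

Use the standard recursion: the mover loses at a terminal position; elsewhere, the mover wins exactly when some move hands the opponent an L position.
n=0: no move → L
n=1: no move → L
n=2: no move → L
n=3: W (go to 0, an L position)
n=4: W (go to 1, an L position)
n=5: W (go to 2, an L position)
n=6: L (sole option 3(W) is W)
n=7: W (go to 0, an L position)
n=8: W (go to 1, an L position)
n=9: W (go to 6, an L position)
n=10: L (options 7(W), 3(W) are all W)
n=11: L (options 8(W), 4(W) are all W)
n=12: L (options 9(W), 5(W) are all W)
n=13: W (go to 10, an L position)
n=14: W (go to 11, an L position)
n=15: W (go to 12, an L position)
n=16: L (options 13(W), 9(W) are all W)
n=17: W (go to 10, an L position)
n=18: W (go to 11, an L position)
n=19: W (go to 16, an L position)
n=20: L (options 17(W), 13(W) are all W)
n=21: L (options 18(W), 14(W) are all W)

8: W, 9: W, 21: L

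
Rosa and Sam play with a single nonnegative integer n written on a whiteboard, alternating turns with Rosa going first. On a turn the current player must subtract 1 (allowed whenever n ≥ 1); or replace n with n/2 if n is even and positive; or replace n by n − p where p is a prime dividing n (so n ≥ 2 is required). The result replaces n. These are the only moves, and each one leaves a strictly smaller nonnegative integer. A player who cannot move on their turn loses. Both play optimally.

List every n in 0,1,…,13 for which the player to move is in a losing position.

0, 4, 9

Work bottom-up. With no move the player to move loses. Otherwise the position is W if at least one move leads to an L position for the opponent, and L if every move leads to a W.
n=0: no move → L
n=1: can move to 0, which is L ⇒ W
n=2: can move to 0, which is L ⇒ W
n=3: can move to 0, which is L ⇒ W
n=4: moves to 2(W), 3(W); every one is W ⇒ L
n=5: can move to 0, which is L ⇒ W
n=6: can move to 4, which is L ⇒ W
n=7: can move to 0, which is L ⇒ W
n=8: can move to 4, which is L ⇒ W
n=9: moves to 6(W), 8(W); every one is W ⇒ L
n=10: can move to 9, which is L ⇒ W
n=11: can move to 0, which is L ⇒ W
n=12: can move to 9, which is L ⇒ W
n=13: can move to 0, which is L ⇒ W
Reading off the rows marked L gives the requested list; there are 3 such values of n.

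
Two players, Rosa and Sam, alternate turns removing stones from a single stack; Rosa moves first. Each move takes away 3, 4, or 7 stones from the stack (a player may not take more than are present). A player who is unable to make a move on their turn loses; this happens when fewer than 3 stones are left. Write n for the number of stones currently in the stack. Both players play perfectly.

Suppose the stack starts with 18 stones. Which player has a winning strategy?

Compute win/loss labels from the base case upward. A position with no move is L. Any other position is W if it can reach an L in one move, else L.
n=0: no move → L
n=1: no move → L
n=2: no move → L
n=3: reaches L-position 0 → W
n=4: reaches L-position 1 → W
n=5: reaches L-position 2 → W
n=6: reaches L-position 2 → W
n=7: reaches L-position 0 → W
n=8: reaches L-position 1 → W
n=9: reaches L-position 2 → W
n=10: only reaches 7(W), 6(W), 3(W), all W → L
n=11: only reaches 8(W), 7(W), 4(W), all W → L
n=12: only reaches 9(W), 8(W), 5(W), all W → L
n=13: reaches L-position 10 → W
n=14: reaches L-position 11 → W
n=15: reaches L-position 12 → W
n=16: reaches L-position 12 → W
n=17: reaches L-position 10 → W
n=18: reaches L-position 11 → W
From 18 Rosa can remove 7, leaving 11, reaching an L position.

Rosa wins.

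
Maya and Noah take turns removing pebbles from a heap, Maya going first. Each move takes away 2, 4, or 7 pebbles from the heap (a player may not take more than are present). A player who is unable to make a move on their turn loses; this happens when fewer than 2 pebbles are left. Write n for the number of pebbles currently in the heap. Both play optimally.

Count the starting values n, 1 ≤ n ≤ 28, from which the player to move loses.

Use the standard recursion: the mover loses at a terminal position; elsewhere, the mover wins exactly when some move hands the opponent an L position.
n=0: no move → L
n=1: no move → L
n=2: reaches L-position 0 → W
n=3: reaches L-position 1 → W
n=4: reaches L-position 0 → W
n=5: reaches L-position 1 → W
n=6: only reaches 4(W), 2(W), all W → L
n=7: reaches L-position 0 → W
n=8: reaches L-position 6 → W
n=9: only reaches 7(W), 5(W), 2(W), all W → L
n=10: reaches L-position 6 → W
n=11: reaches L-position 9 → W
n=12: only reaches 10(W), 8(W), 5(W), all W → L
n=13: reaches L-position 9 → W
n=14: reaches L-position 12 → W
n=15: only reaches 13(W), 11(W), 8(W), all W → L
n=16: reaches L-position 12 → W
n=17: reaches L-position 15 → W
n=18: only reaches 16(W), 14(W), 11(W), all W → L
n=19: reaches L-position 15 → W
n=20: reaches L-position 18 → W
n=21: only reaches 19(W), 17(W), 14(W), all W → L
n=22: reaches L-position 18 → W
n=23: reaches L-position 21 → W
n=24: only reaches 22(W), 20(W), 17(W), all W → L
n=25: reaches L-position 21 → W
n=26: reaches L-position 24 → W
n=27: only reaches 25(W), 23(W), 20(W), all W → L
n=28: reaches L-position 24 → W
L entries with 1 ≤ n ≤ 28 (n=0 is outside the asked range and is not counted): n = 1, 6, 9, 12, 15, 18, 21, 24, 27; that makes 9.

9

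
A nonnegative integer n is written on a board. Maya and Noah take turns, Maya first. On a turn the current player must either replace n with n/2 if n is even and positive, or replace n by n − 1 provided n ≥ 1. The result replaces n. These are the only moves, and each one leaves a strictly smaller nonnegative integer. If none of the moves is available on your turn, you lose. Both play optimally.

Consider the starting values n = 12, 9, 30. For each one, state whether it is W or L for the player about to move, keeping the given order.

Work bottom-up. With no move the player to move loses. Otherwise the position is W if at least one move leads to an L position for the opponent, and L if every move leads to a W.
n=0: no move → L
n=1: can move to 0, which is L ⇒ W
n=2: the only move is to 1(W), a W ⇒ L
n=3: can move to 2, which is L ⇒ W
n=4: can move to 2, which is L ⇒ W
n=5: the only move is to 4(W), a W ⇒ L
n=6: can move to 5, which is L ⇒ W
n=7: the only move is to 6(W), a W ⇒ L
n=8: can move to 7, which is L ⇒ W
n=9: the only move is to 8(W), a W ⇒ L
n=10: can move to 5, which is L ⇒ W
n=11: the only move is to 10(W), a W ⇒ L
n=12: can move to 11, which is L ⇒ W
n=13: the only move is to 12(W), a W ⇒ L
n=14: can move to 7, which is L ⇒ W
n=15: the only move is to 14(W), a W ⇒ L
n=16: can move to 15, which is L ⇒ W
n=17: the only move is to 16(W), a W ⇒ L
n=18: can move to 9, which is L ⇒ W
n=19: the only move is to 18(W), a W ⇒ L
n=20: can move to 19, which is L ⇒ W
n=21: the only move is to 20(W), a W ⇒ L
n=22: can move to 11, which is L ⇒ W
n=23: the only move is to 22(W), a W ⇒ L
n=24: can move to 23, which is L ⇒ W
n=25: the only move is to 24(W), a W ⇒ L
n=26: can move to 13, which is L ⇒ W
n=27: the only move is to 26(W), a W ⇒ L
n=28: can move to 27, which is L ⇒ W
n=29: the only move is to 28(W), a W ⇒ L
n=30: can move to 15, which is L ⇒ W

12: W, 9: L, 30: W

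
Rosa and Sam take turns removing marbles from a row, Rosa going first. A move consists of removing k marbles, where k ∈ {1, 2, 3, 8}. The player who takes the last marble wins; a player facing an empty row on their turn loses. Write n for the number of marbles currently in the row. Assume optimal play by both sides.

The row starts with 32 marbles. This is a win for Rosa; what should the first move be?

Compute win/loss labels from the base case upward. A position with no move is L. Any other position is W if it can reach an L in one move, else L.
n=0: no move → L
n=1: →0(L), so W
n=2: →0(L), so W
n=3: →0(L), so W
n=4: →3(W), 2(W), 1(W) — all W, so L
n=5: →4(L), so W
n=6: →4(L), so W
n=7: →4(L), so W
n=8: →0(L), so W
n=9: →8(W), 7(W), 6(W), 1(W) — all W, so L
n=10: →9(L), so W
n=11: →9(L), so W
n=12: →9(L), so W
n=13: →12(W), 11(W), 10(W), 5(W) — all W, so L
n=14: →13(L), so W
n=15: →13(L), so W
n=16: →13(L), so W
n=17: →9(L), so W
n=18: →17(W), 16(W), 15(W), 10(W) — all W, so L
n=19: →18(L), so W
n=20: →18(L), so W
n=21: →18(L), so W
n=22: →21(W), 20(W), 19(W), 14(W) — all W, so L
n=23: →22(L), so W
n=24: →22(L), so W
n=25: →22(L), so W
n=26: →18(L), so W
n=27: →26(W), 25(W), 24(W), 19(W) — all W, so L
n=28: →27(L), so W
n=29: →27(L), so W
n=30: →27(L), so W
n=31: →30(W), 29(W), 28(W), 23(W) — all W, so L
n=32: →31(L), so W
From 32, the L positions reachable in one move are: 31.

Remove 1, leaving 31.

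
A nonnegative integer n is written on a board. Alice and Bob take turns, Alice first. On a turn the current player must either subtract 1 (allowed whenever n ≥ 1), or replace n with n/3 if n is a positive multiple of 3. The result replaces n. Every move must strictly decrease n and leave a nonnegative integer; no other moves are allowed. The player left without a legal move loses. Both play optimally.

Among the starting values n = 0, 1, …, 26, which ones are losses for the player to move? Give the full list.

0, 2, 4, 7, 9, 11, 13, 15, 17, 19, 22, 24, 26

Positions with no move are L. A position that does have a move is losing for the player to move precisely when every available move leads to a winning position for the opponent. Fill in the labels:
n=0: no move → L
n=1: →0(L), so W
n=2: →1(W) only, which is W, so L
n=3: →2(L), so W
n=4: →3(W) only, which is W, so L
n=5: →4(L), so W
n=6: →2(L), so W
n=7: →6(W) only, which is W, so L
n=8: →7(L), so W
n=9: →3(W), 8(W) — all W, so L
n=10: →9(L), so W
n=11: →10(W) only, which is W, so L
n=12: →4(L), so W
n=13: →12(W) only, which is W, so L
n=14: →13(L), so W
n=15: →5(W), 14(W) — all W, so L
n=16: →15(L), so W
n=17: →16(W) only, which is W, so L
n=18: →17(L), so W
n=19: →18(W) only, which is W, so L
n=20: →19(L), so W
n=21: →7(L), so W
n=22: →21(W) only, which is W, so L
n=23: →22(L), so W
n=24: →8(W), 23(W) — all W, so L
n=25: →24(L), so W
n=26: →25(W) only, which is W, so L
Reading off the rows marked L gives the requested list; there are 13 such values of n.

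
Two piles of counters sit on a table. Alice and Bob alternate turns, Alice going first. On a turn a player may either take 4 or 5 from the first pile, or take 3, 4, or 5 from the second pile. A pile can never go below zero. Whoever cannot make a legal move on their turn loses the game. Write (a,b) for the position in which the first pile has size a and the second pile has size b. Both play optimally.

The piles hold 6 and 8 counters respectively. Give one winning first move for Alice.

Work bottom-up. With no move the player to move loses. Otherwise the position is W if at least one move leads to an L position for the opponent, and L if every move leads to a W.
No move ever increases a pile, so every position that can arise here has a ≤ 6 and b ≤ 8; it is enough to label the cells with 0 ≤ a ≤ 6 and 0 ≤ b ≤ 8.
Every move lowers a or b (never raises either), so fill the grid row by row in increasing a, and left to right within a row: each cell's successors are then already labelled.
      b=0  b=1  b=2  b=3  b=4  b=5  b=6  b=7  b=8
a=0:    L    L    L    W    W    W    W    W    L
a=1:    L    L    L    W    W    W    W    W    L
a=2:    L    L    L    W    W    W    W    W    L
a=3:    L    L    L    W    W    W    W    W    L
a=4:    W    W    W    L    L    L    W    W    W
a=5:    W    W    W    L    L    L    W    W    W
a=6:    W    W    W    L    L    L    W    W    W
Cells with no legal move (terminal, hence L): (0,0), (0,1), (0,2), (1,0), (1,1), (1,2), (2,0), (2,1), (2,2), (3,0), (3,1), (3,2).
The remaining L cells, each justified by listing all of its moves:
(0,8): L (options (0,5)(W), (0,4)(W), (0,3)(W) are all W)
(1,8): L (options (1,5)(W), (1,4)(W), (1,3)(W) are all W)
(2,8): L (options (2,5)(W), (2,4)(W), (2,3)(W) are all W)
(3,8): L (options (3,5)(W), (3,4)(W), (3,3)(W) are all W)
(4,3): L (options (0,3)(W), (4,0)(W) are all W)
(4,4): L (options (0,4)(W), (4,1)(W), (4,0)(W) are all W)
(4,5): L (options (0,5)(W), (4,2)(W), (4,1)(W), (4,0)(W) are all W)
(5,3): L (options (1,3)(W), (0,3)(W), (5,0)(W) are all W)
(5,4): L (options (1,4)(W), (0,4)(W), (5,1)(W), (5,0)(W) are all W)
(5,5): L (options (1,5)(W), (0,5)(W), (5,2)(W), (5,1)(W), (5,0)(W) are all W)
(6,3): L (options (2,3)(W), (1,3)(W), (6,0)(W) are all W)
(6,4): L (options (2,4)(W), (1,4)(W), (6,1)(W), (6,0)(W) are all W)
(6,5): L (options (2,5)(W), (1,5)(W), (6,2)(W), (6,1)(W), (6,0)(W) are all W)
Every other cell has at least one move into one of the L cells above, so it is W.
From (6,8), the L positions reachable in one move are: (2,8), (1,8), (6,5), (6,4), (6,3). Any move reaching one of these is winning.

Move to (2,8).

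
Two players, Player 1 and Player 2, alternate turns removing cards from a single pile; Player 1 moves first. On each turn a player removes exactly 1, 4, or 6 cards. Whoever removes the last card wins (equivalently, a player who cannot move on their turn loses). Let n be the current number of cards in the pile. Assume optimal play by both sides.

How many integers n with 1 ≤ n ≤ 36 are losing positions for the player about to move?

Build the W/L table. Terminal = L. A non-terminal position is W if it has a move to some L; otherwise it is L.
n=0: no move → L
n=1: can move to 0, which is L ⇒ W
n=2: the only move is to 1(W), a W ⇒ L
n=3: can move to 2, which is L ⇒ W
n=4: can move to 0, which is L ⇒ W
n=5: moves to 4(W), 1(W); every one is W ⇒ L
n=6: can move to 5, which is L ⇒ W
n=7: moves to 6(W), 3(W), 1(W); every one is W ⇒ L
n=8: can move to 7, which is L ⇒ W
n=9: can move to 5, which is L ⇒ W
n=10: moves to 9(W), 6(W), 4(W); every one is W ⇒ L
n=11: can move to 10, which is L ⇒ W
n=12: moves to 11(W), 8(W), 6(W); every one is W ⇒ L
n=13: can move to 12, which is L ⇒ W
n=14: can move to 10, which is L ⇒ W
n=15: moves to 14(W), 11(W), 9(W); every one is W ⇒ L
n=16: can move to 15, which is L ⇒ W
n=17: moves to 16(W), 13(W), 11(W); every one is W ⇒ L
n=18: can move to 17, which is L ⇒ W
n=19: can move to 15, which is L ⇒ W
n=20: moves to 19(W), 16(W), 14(W); every one is W ⇒ L
n=21: can move to 20, which is L ⇒ W
n=22: moves to 21(W), 18(W), 16(W); every one is W ⇒ L
n=23: can move to 22, which is L ⇒ W
n=24: can move to 20, which is L ⇒ W
n=25: moves to 24(W), 21(W), 19(W); every one is W ⇒ L
n=26: can move to 25, which is L ⇒ W
n=27: moves to 26(W), 23(W), 21(W); every one is W ⇒ L
n=28: can move to 27, which is L ⇒ W
n=29: can move to 25, which is L ⇒ W
n=30: moves to 29(W), 26(W), 24(W); every one is W ⇒ L
n=31: can move to 30, which is L ⇒ W
n=32: moves to 31(W), 28(W), 26(W); every one is W ⇒ L
n=33: can move to 32, which is L ⇒ W
n=34: can move to 30, which is L ⇒ W
n=35: moves to 34(W), 31(W), 29(W); every one is W ⇒ L
n=36: can move to 35, which is L ⇒ W
L entries with 1 ≤ n ≤ 36 (n=0 is outside the asked range and is not counted): n = 2, 5, 7, 10, 12, 15, 17, 20, 22, 25, 27, 30, 32, 35; that makes 14.

14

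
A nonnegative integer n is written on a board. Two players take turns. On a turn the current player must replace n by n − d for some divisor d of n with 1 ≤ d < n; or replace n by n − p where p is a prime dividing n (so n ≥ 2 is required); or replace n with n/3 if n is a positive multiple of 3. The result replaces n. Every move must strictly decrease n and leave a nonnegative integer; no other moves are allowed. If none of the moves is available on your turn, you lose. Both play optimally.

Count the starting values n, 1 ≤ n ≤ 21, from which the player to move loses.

5

Use the standard recursion: the mover loses at a terminal position; elsewhere, the mover wins exactly when some move hands the opponent an L position.
n=0: no move → L
n=1: no move → L
n=2: →0(L), so W
n=3: →0(L), so W
n=4: →2(W), 3(W) — all W, so L
n=5: →0(L), so W
n=6: →4(L), so W
n=7: →0(L), so W
n=8: →4(L), so W
n=9: →3(W), 6(W), 8(W) — all W, so L
n=10: →9(L), so W
n=11: →0(L), so W
n=12: →4(L), so W
n=13: →0(L), so W
n=14: →7(W), 12(W), 13(W) — all W, so L
n=15: →14(L), so W
n=16: →14(L), so W
n=17: →0(L), so W
n=18: →9(L), so W
n=19: →0(L), so W
n=20: →10(W), 15(W), 16(W), 18(W), 19(W) — all W, so L
n=21: →14(L), so W
L entries with 1 ≤ n ≤ 21 (n=0 is outside the asked range and is not counted): n = 1, 4, 9, 14, 20; that makes 5.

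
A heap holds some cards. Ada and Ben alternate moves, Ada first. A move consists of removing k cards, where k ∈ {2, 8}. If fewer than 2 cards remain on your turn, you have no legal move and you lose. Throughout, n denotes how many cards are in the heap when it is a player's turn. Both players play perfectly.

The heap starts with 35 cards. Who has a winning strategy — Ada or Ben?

Use the standard recursion: the mover loses at a terminal position; elsewhere, the mover wins exactly when some move hands the opponent an L position.
n=0: no move → L
n=1: no move → L
n=2: can move to 0, which is L ⇒ W
n=3: can move to 1, which is L ⇒ W
n=4: the only move is to 2(W), a W ⇒ L
n=5: the only move is to 3(W), a W ⇒ L
n=6: can move to 4, which is L ⇒ W
n=7: can move to 5, which is L ⇒ W
n=8: can move to 0, which is L ⇒ W
n=9: can move to 1, which is L ⇒ W
n=10: moves to 8(W), 2(W); every one is W ⇒ L
n=11: moves to 9(W), 3(W); every one is W ⇒ L
n=12: can move to 10, which is L ⇒ W
n=13: can move to 11, which is L ⇒ W
n=14: moves to 12(W), 6(W); every one is W ⇒ L
n=15: moves to 13(W), 7(W); every one is W ⇒ L
n=16: can move to 14, which is L ⇒ W
n=17: can move to 15, which is L ⇒ W
n=18: can move to 10, which is L ⇒ W
n=19: can move to 11, which is L ⇒ W
n=20: moves to 18(W), 12(W); every one is W ⇒ L
n=21: moves to 19(W), 13(W); every one is W ⇒ L
n=22: can move to 20, which is L ⇒ W
n=23: can move to 21, which is L ⇒ W
n=24: moves to 22(W), 16(W); every one is W ⇒ L
n=25: moves to 23(W), 17(W); every one is W ⇒ L
n=26: can move to 24, which is L ⇒ W
n=27: can move to 25, which is L ⇒ W
n=28: can move to 20, which is L ⇒ W
n=29: can move to 21, which is L ⇒ W
n=30: moves to 28(W), 22(W); every one is W ⇒ L
n=31: moves to 29(W), 23(W); every one is W ⇒ L
n=32: can move to 30, which is L ⇒ W
n=33: can move to 31, which is L ⇒ W
n=34: moves to 32(W), 26(W); every one is W ⇒ L
n=35: moves to 33(W), 27(W); every one is W ⇒ L
Every move from 35 reaches a W position, so the mover loses.

Ben wins.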